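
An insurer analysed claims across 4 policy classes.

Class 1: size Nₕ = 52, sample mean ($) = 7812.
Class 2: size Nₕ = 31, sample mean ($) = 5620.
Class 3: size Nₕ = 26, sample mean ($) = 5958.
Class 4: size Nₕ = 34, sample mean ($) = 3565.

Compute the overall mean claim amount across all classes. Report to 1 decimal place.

5989.9

N = 143; weights Wₕ = Nₕ/N = (0.3636, 0.2168, 0.1818, 0.2378).
x̄_st = Σ Wₕ·x̄ₕ = 0.3636·7812 + 0.2168·5620 + 0.1818·5958 + 0.2378·3565 ≈ 5989.944...
→ 5989.9.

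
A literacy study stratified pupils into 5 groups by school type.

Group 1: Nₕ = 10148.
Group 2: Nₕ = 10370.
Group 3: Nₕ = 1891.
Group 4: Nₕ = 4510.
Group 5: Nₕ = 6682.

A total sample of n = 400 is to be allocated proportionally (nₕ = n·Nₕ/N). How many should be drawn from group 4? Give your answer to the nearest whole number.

54

Share of group 4 = 4510/33601 = 0.13422.
Allocate 400 × 0.13422 = 53.689... → 54.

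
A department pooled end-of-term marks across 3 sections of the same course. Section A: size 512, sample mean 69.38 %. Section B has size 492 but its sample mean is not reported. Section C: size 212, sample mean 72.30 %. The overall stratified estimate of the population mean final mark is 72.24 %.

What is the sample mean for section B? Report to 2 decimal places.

N = 512 + 492 + 212 = 1216.
Overall total = μ·N = 72.24·1216 = 87843.84.
Subtract the known strata: 512·69.38 + 212·72.30 = 50850.16.
Remaining total for section B: 87843.84 − 50850.16 = 36993.68.
Divide by its size: 36993.68 / 492 = 75.1904... → 75.19.

75.19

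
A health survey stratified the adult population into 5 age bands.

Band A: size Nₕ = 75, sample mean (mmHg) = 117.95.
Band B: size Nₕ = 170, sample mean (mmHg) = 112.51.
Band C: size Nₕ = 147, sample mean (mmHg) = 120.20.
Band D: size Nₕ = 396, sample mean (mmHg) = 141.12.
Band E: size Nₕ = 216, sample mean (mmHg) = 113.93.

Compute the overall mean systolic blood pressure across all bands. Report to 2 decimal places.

N = 1004; weights Wₕ = Nₕ/N = (0.0747, 0.1693, 0.1464, 0.3944, 0.2151).
x̄_st = Σ Wₕ·x̄ₕ = 0.0747·117.95 + 0.1693·112.51 + 0.1464·120.20 + 0.3944·141.12 + 0.2151·113.93 ≈ 125.6322...
→ 125.63.

125.63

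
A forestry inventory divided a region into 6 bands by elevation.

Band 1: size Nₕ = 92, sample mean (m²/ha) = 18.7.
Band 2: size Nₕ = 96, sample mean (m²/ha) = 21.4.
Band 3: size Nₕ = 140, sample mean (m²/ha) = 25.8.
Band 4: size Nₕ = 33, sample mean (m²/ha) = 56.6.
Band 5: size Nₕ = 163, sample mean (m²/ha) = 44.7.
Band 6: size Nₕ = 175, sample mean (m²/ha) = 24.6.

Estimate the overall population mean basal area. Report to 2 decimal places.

29.82

x̄_st = (Σ Nₕx̄ₕ) / (Σ Nₕ) = (92·18.7 + 96·21.4 + 140·25.8 + 33·56.6 + 163·44.7 + 175·24.6) / 699
= 20845.7 / 699 = 29.8222... → 29.82.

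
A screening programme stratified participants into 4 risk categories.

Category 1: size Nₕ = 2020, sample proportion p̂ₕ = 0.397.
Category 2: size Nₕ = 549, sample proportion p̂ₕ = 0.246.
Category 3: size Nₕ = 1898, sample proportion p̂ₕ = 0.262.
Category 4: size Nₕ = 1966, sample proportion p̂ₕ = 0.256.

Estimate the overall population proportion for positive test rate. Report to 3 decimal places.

0.301

N = 2020 + 549 + 1898 + 1966 = 6433.
Overall proportion = Σ (Nₕ/N)·p̂ₕ.
Σ Nₕp̂ₕ = 801.94 + 135.054 + 497.276 + 503.296 = 1937.566.
1937.566 / 6433 = 0.30119... → 0.301.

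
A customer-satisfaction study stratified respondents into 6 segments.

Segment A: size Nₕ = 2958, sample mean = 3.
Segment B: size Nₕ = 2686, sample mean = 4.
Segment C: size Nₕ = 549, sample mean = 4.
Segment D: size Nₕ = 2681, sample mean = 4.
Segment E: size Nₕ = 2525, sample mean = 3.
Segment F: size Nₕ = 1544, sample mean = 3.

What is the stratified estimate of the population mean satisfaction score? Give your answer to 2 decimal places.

3.46

x̄_st = (Σ Nₕx̄ₕ) / (Σ Nₕ) = (2958·3 + 2686·4 + 549·4 + 2681·4 + 2525·3 + 1544·3) / 12943
= 44745 / 12943 = 3.4571... → 3.46.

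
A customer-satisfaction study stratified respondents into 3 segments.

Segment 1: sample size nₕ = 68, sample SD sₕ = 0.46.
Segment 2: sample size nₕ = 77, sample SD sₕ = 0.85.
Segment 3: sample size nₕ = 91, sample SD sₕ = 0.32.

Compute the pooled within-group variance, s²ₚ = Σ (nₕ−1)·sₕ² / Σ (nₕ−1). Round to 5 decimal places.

1: (68−1)·0.46² = 67·0.2116 = 14.1772
2: (77−1)·0.85² = 76·0.7225 = 54.91
3: (91−1)·0.32² = 90·0.1024 = 9.216
Numerator = 78.3032; denominator = Σ(nₕ−1) = 233.
s²ₚ = 78.3032/233 = 0.3360652... → 0.33607.

0.33607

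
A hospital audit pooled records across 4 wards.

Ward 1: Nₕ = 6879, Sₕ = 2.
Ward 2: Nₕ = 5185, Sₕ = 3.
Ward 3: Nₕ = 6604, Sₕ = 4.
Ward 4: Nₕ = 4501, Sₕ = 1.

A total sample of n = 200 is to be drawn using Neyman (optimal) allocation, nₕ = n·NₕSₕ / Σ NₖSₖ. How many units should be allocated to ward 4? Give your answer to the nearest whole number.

Σ NₕSₕ = 6879·2 + 5185·3 + 6604·4 + 4501·1 = 60230.
Share for 4: 4501/60230 = 0.07473.
n_4 = 200 × 0.07473 = 14.946... → 15.

15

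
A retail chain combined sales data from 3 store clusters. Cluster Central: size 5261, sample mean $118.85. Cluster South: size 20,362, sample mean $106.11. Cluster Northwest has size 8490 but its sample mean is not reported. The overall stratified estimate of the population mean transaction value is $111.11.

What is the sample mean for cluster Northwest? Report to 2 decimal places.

N = 5261 + 20362 + 8490 = 34113.
Overall total = μ·N = 111.11·34113 = 3790295.43.
Subtract the known strata: 5261·118.85 + 20362·106.11 = 2785881.67.
Remaining total for cluster Northwest: 3790295.43 − 2785881.67 = 1004413.76.
Divide by its size: 1004413.76 / 8490 = 118.3055... → 118.31.

118.31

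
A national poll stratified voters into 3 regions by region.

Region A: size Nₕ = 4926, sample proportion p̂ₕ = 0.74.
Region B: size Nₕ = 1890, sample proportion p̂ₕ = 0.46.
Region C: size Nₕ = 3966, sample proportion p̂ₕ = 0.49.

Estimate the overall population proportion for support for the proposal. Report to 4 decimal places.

Wₕ = Nₕ/N with N = 10782: 0.4569, 0.1753, 0.3678.
p̂_st = 0.4569·0.74 + 0.1753·0.46 + 0.3678·0.49 ≈ 0.598959... → 0.5990.

0.5990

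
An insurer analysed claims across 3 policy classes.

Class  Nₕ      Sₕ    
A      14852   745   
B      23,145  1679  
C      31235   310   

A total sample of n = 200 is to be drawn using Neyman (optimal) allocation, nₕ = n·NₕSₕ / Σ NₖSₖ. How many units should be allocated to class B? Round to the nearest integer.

A: NₕSₕ = 14852·745 = 11064740
B: NₕSₕ = 23145·1679 = 38860455
C: NₕSₕ = 31235·310 = 9682850
Σ NₕSₕ = 59608045.
n_B = 200·38860455/59608045 = 130.387... → 130.

130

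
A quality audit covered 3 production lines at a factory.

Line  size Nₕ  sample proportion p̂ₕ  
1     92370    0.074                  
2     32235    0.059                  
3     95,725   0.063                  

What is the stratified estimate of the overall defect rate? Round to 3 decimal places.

0.067

Wₕ = Nₕ/N with N = 220330: 0.4192, 0.1463, 0.4345.
p̂_st = 0.4192·0.074 + 0.1463·0.059 + 0.4345·0.063 ≈ 0.06703... → 0.067.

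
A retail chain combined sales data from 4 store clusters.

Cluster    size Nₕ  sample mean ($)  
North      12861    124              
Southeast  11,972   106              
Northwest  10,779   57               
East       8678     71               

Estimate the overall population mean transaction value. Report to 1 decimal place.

N = 12861 + 11972 + 10779 + 8678 = 44290.
Overall mean = Σ (Nₕ/N)·x̄ₕ — weight by population share, not a simple average.
Σ Nₕx̄ₕ = 12861·124 + 11972·106 + 10779·57 + 8678·71 = 1594764 + 1269032 + 614403 + 616138 = 4094337.
Divide by N: 4094337 / 44290 = 92.444... → 92.4.

92.4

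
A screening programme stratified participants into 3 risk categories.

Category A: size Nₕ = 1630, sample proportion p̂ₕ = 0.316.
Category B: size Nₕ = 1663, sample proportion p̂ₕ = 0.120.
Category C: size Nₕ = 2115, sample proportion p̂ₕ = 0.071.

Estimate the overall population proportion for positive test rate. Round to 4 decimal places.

Wₕ = Nₕ/N with N = 5408: 0.3014, 0.3075, 0.3911.
p̂_st = 0.3014·0.316 + 0.3075·0.120 + 0.3911·0.071 ≈ 0.159912... → 0.1599.

0.1599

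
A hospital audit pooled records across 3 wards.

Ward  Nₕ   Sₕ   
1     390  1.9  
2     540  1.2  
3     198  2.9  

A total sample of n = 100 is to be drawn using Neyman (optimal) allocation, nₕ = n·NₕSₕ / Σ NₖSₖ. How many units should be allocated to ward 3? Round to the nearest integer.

29

1: NₕSₕ = 390·1.9 = 741
2: NₕSₕ = 540·1.2 = 648
3: NₕSₕ = 198·2.9 = 574.2
Σ NₕSₕ = 1963.2.
n_3 = 100·574.2/1963.2 = 29.248... → 29.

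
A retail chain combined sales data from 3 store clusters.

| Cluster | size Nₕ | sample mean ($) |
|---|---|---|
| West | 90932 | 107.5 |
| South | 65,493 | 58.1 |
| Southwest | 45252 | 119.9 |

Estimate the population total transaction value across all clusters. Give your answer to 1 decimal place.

19006048.1

West: 90932·107.5 = 9775190
South: 65493·58.1 = 3805143.3
Southwest: 45252·119.9 = 5425714.8
τ̂ = Σ Nₕx̄ₕ = 19006048.1.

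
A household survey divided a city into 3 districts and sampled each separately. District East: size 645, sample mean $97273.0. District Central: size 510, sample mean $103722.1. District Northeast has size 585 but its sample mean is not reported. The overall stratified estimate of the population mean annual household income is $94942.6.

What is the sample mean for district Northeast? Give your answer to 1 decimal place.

N = 645 + 510 + 585 = 1740.
Overall total = μ·N = 94942.6·1740 = 165200124.
Subtract the known strata: 645·97273.0 + 510·103722.1 = 115639356.
Remaining total for district Northeast: 165200124 − 115639356 = 49560768.
Divide by its size: 49560768 / 585 = 84719.262... → 84719.3.

84719.3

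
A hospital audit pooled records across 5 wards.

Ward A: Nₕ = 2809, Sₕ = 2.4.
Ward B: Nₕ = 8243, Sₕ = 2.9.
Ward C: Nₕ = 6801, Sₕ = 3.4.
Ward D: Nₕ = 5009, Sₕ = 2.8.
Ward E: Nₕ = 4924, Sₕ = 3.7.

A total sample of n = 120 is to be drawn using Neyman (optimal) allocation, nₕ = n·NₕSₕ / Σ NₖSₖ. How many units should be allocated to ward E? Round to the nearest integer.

25

A: NₕSₕ = 2809·2.4 = 6741.6
B: NₕSₕ = 8243·2.9 = 23904.7
C: NₕSₕ = 6801·3.4 = 23123.4
D: NₕSₕ = 5009·2.8 = 14025.2
E: NₕSₕ = 4924·3.7 = 18218.8
Σ NₕSₕ = 86013.7.
n_E = 120·18218.8/86013.7 = 25.418... → 25.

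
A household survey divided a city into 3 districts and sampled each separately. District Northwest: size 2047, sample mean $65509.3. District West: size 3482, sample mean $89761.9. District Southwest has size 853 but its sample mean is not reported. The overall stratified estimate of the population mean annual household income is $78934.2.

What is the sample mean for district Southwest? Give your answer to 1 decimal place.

66951.5

Σ Nₕx̄ₕ = N·μ, so 853·x̄_Southwest = 6382·78934.2 − (2047·65509.3 + 3482·89761.9).
= 503758064.4 − 446648472.9 = 57109591.5.
x̄_Southwest = 57109591.5 / 853 = 66951.455... → 66951.5.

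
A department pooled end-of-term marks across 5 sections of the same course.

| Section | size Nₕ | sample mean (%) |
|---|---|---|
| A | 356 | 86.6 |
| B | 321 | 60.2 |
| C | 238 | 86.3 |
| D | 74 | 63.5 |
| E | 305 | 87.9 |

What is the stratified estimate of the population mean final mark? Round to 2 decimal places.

78.98

x̄_st = (Σ Nₕx̄ₕ) / (Σ Nₕ) = (356·86.6 + 321·60.2 + 238·86.3 + 74·63.5 + 305·87.9) / 1294
= 102201.7 / 1294 = 78.9812... → 78.98.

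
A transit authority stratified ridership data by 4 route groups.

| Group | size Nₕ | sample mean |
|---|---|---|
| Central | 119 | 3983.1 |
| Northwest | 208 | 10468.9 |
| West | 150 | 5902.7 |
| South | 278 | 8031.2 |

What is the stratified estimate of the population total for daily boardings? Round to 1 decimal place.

5769598.7

Central: 119·3983.1 = 473988.9
Northwest: 208·10468.9 = 2177531.2
West: 150·5902.7 = 885405
South: 278·8031.2 = 2232673.6
τ̂ = Σ Nₕx̄ₕ = 5769598.7.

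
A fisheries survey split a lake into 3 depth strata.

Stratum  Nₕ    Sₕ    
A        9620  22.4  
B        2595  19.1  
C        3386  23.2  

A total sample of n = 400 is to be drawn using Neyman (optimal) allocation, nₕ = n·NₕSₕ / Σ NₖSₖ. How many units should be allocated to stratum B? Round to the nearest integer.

58

A: NₕSₕ = 9620·22.4 = 215488
B: NₕSₕ = 2595·19.1 = 49564.5
C: NₕSₕ = 3386·23.2 = 78555.2
Σ NₕSₕ = 343607.7.
n_B = 400·49564.5/343607.7 = 57.699... → 58.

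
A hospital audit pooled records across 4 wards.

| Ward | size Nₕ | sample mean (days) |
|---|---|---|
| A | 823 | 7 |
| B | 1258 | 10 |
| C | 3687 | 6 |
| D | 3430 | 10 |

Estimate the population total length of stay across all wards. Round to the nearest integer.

74763

A: 823·7 = 5761
B: 1258·10 = 12580
C: 3687·6 = 22122
D: 3430·10 = 34300
τ̂ = Σ Nₕx̄ₕ = 74763.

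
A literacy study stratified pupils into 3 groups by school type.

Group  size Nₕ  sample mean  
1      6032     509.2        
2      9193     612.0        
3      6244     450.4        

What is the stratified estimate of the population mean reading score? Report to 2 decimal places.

N = 6032 + 9193 + 6244 = 21469.
The stratified mean weights each stratum mean by its population share Nₕ/N.
Σ Nₕx̄ₕ = 6032·509.2 + 9193·612.0 + 6244·450.4 = 3071494.4 + 5626116 + 2812297.6 = 11509908.
Divide by N: 11509908 / 21469 = 536.1176... → 536.12.

536.12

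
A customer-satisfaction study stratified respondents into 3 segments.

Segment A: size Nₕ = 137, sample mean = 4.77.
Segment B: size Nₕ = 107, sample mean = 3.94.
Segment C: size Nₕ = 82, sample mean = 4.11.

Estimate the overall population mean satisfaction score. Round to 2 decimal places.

x̄_st = (Σ Nₕx̄ₕ) / (Σ Nₕ) = (137·4.77 + 107·3.94 + 82·4.11) / 326
= 1412.09 / 326 = 4.3316... → 4.33.

4.33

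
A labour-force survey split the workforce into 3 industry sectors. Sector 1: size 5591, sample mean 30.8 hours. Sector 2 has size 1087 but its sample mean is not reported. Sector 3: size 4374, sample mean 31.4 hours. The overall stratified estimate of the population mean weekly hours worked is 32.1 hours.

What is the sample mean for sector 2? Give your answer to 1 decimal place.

41.6

Σ Nₕx̄ₕ = N·μ, so 1087·x̄_2 = 11052·32.1 − (5591·30.8 + 4374·31.4).
= 354769.2 − 309546.4 = 45222.8.
x̄_2 = 45222.8 / 1087 = 41.603... → 41.6.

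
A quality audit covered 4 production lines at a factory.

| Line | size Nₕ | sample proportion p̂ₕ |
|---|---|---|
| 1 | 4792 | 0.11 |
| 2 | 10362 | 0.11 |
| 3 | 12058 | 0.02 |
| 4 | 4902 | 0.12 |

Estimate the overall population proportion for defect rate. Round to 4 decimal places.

N = 4792 + 10362 + 12058 + 4902 = 32114.
Overall proportion = Σ (Nₕ/N)·p̂ₕ.
Σ Nₕp̂ₕ = 527.12 + 1139.82 + 241.16 + 588.24 = 2496.34.
2496.34 / 32114 = 0.077734... → 0.0777.

0.0777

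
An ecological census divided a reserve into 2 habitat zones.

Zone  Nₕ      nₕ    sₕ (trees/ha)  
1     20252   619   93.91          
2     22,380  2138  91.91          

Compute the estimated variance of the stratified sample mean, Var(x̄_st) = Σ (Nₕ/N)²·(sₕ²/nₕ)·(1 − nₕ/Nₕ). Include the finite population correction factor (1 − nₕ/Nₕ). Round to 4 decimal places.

4.1017

N = 42632; Wₕ = Nₕ/N.
zone 1: (20252/42632)²·93.91²/619·(1 − 619/20252) = 3.1168522
zone 2: (22380/42632)²·91.91²/2138·(1 − 2138/22380) = 0.9848269
Sum = 4.1016791 → 4.1017.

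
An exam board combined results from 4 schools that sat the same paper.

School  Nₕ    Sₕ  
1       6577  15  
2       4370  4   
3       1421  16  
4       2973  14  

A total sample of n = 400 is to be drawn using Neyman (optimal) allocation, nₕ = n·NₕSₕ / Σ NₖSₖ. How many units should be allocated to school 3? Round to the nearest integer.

50

1: NₕSₕ = 6577·15 = 98655
2: NₕSₕ = 4370·4 = 17480
3: NₕSₕ = 1421·16 = 22736
4: NₕSₕ = 2973·14 = 41622
Σ NₕSₕ = 180493.
n_3 = 400·22736/180493 = 50.386... → 50.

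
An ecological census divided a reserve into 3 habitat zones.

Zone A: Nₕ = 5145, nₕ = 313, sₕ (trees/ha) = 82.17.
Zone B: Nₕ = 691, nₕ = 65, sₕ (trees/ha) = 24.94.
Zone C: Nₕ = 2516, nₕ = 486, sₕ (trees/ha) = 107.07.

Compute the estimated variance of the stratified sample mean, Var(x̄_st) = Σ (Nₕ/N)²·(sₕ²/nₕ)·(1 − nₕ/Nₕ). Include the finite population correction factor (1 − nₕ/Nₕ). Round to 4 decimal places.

N = 8352. Term for each stratum: Wₕ²sₕ²/nₕ·(1−nₕ/Nₕ).
Var(x̄_st) = 7.6880035 + 0.0593405 + 1.7271300 = 9.4744740 → 9.4745.

9.4745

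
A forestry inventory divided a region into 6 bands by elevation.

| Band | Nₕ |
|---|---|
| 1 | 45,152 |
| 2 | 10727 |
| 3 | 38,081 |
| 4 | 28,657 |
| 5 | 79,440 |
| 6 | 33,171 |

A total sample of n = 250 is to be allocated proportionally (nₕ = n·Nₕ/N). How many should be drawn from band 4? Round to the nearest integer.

30

N = 45152 + 10727 + 38081 + 28657 + 79440 + 33171 = 235228.
n_4 = 250·28657/235228 = 30.457... → 30.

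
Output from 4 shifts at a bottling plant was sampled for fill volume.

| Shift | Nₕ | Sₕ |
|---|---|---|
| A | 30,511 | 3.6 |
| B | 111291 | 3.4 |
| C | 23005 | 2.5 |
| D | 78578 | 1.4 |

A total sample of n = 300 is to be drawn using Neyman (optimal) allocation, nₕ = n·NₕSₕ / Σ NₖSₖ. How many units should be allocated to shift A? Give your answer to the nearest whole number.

50

Σ NₕSₕ = 30511·3.6 + 111291·3.4 + 23005·2.5 + 78578·1.4 = 655750.7.
Share for A: 109839.6/655750.7 = 0.16750.
n_A = 300 × 0.16750 = 50.251... → 50.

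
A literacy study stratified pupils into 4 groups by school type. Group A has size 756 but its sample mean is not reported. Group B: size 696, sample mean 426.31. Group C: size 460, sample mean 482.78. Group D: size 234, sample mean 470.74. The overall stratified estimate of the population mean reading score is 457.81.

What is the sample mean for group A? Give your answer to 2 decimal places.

Σ Nₕx̄ₕ = N·μ, so 756·x̄_A = 2146·457.81 − (696·426.31 + 460·482.78 + 234·470.74).
= 982460.26 − 628943.72 = 353516.54.
x̄_A = 353516.54 / 756 = 467.6145... → 467.61.

467.61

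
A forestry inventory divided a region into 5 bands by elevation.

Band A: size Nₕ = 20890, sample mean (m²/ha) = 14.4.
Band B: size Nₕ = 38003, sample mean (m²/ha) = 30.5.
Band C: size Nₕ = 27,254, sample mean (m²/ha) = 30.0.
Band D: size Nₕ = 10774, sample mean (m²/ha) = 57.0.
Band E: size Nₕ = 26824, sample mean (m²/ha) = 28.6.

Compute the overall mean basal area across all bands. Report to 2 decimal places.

x̄_st = (Σ Nₕx̄ₕ) / (Σ Nₕ) = (20890·14.4 + 38003·30.5 + 27254·30.0 + 10774·57.0 + 26824·28.6) / 123745
= 3658811.9 / 123745 = 29.5674... → 29.57.

29.57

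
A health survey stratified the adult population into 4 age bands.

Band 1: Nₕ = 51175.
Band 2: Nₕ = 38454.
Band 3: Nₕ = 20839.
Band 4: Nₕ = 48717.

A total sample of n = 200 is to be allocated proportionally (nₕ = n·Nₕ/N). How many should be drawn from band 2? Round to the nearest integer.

48

N = 51175 + 38454 + 20839 + 48717 = 159185.
n_2 = 200·38454/159185 = 48.314... → 48.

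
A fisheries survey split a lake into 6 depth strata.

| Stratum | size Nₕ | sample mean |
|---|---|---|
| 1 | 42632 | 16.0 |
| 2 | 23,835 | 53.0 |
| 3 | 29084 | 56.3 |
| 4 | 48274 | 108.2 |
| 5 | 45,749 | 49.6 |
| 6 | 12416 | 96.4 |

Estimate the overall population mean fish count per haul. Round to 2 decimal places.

60.76

N = 42632 + 23835 + 29084 + 48274 + 45749 + 12416 = 201990.
The stratified mean weights each stratum mean by its population share Nₕ/N.
Σ Nₕx̄ₕ = 42632·16.0 + 23835·53.0 + 29084·56.3 + 48274·108.2 + 45749·49.6 + 12416·96.4 = 682112 + 1263255 + 1637429.2 + 5223246.8 + 2269150.4 + 1196902.4 = 12272095.8.
Divide by N: 12272095.8 / 201990 = 60.7560... → 60.76.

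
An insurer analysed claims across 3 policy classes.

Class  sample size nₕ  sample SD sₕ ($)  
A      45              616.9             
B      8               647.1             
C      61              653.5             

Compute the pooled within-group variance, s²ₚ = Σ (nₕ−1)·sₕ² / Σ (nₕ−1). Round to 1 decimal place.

Degrees of freedom: 44 + 7 + 60 = 111.
Σ(nₕ−1)sₕ² = 44·380565.61 + 7·418738.41 + 60·427062.25 = 45299790.71.
s²ₚ = 45299790.71 / 111 = 408106.223... → 408106.2.

408106.2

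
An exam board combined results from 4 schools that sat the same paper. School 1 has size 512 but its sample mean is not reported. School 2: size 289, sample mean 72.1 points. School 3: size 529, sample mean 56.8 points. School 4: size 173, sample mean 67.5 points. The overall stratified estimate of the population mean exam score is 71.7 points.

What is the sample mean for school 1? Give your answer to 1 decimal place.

88.3

N = 512 + 289 + 529 + 173 = 1503.
Overall total = μ·N = 71.7·1503 = 107765.1.
Subtract the known strata: 289·72.1 + 529·56.8 + 173·67.5 = 62561.6.
Remaining total for school 1: 107765.1 − 62561.6 = 45203.5.
Divide by its size: 45203.5 / 512 = 88.288... → 88.3.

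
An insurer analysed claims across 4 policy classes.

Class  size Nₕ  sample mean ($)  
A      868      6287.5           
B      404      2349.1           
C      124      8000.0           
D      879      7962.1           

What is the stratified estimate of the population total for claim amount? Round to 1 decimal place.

14397272.3

Population total = Σ Nₕ·x̄ₕ (each stratum's size times its mean).
868·6287.5 + 404·2349.1 + 124·8000.0 + 879·7962.1 = 5457550 + 949036.4 + 992000 + 6998685.9 = 14397272.3.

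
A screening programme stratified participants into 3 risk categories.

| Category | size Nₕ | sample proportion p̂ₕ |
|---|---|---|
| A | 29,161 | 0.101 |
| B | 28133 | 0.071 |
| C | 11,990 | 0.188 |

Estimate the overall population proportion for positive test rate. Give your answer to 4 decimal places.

0.1039

N = 29161 + 28133 + 11990 = 69284.
Overall proportion = Σ (Nₕ/N)·p̂ₕ.
Σ Nₕp̂ₕ = 2945.261 + 1997.443 + 2254.12 = 7196.824.
7196.824 / 69284 = 0.103874... → 0.1039.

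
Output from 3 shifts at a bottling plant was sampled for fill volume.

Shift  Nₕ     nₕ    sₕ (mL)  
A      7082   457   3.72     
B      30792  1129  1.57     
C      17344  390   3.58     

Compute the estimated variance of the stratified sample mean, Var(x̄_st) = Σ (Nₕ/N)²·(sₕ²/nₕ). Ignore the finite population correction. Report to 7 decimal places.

N = 55218; Wₕ = Nₕ/N.
shift A: (7082/55218)²·3.72²/457 = 0.0004981042
shift B: (30792/55218)²·1.57²/1129 = 0.0006789219
shift C: (17344/55218)²·3.58²/390 = 0.0032421913
Sum = 0.0044192173 → 0.0044192.

0.0044192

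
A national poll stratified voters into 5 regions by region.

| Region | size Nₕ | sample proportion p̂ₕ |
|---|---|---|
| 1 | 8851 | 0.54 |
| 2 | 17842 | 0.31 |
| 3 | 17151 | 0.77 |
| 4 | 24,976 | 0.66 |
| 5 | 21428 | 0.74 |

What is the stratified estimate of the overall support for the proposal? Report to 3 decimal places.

N = 8851 + 17842 + 17151 + 24976 + 21428 = 90248.
Overall proportion = Σ (Nₕ/N)·p̂ₕ.
Σ Nₕp̂ₕ = 4779.54 + 5531.02 + 13206.27 + 16484.16 + 15856.72 = 55857.71.
55857.71 / 90248 = 0.61894... → 0.619.

0.619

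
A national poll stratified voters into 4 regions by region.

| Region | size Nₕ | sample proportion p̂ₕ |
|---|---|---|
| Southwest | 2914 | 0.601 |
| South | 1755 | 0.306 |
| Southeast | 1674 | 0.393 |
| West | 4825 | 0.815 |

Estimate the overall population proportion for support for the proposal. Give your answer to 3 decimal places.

N = 2914 + 1755 + 1674 + 4825 = 11168.
Overall proportion = Σ (Nₕ/N)·p̂ₕ.
Σ Nₕp̂ₕ = 1751.314 + 537.03 + 657.882 + 3932.375 = 6878.601.
6878.601 / 11168 = 0.61592... → 0.616.

0.616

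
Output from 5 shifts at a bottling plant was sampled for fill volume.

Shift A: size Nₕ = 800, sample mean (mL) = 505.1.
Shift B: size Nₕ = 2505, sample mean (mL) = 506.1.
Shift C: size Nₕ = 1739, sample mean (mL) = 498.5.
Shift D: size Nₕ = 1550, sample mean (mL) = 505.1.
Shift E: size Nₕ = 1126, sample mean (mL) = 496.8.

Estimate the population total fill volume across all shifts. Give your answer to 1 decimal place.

3881053.8

Population total = Σ Nₕ·x̄ₕ (each stratum's size times its mean).
800·505.1 + 2505·506.1 + 1739·498.5 + 1550·505.1 + 1126·496.8 = 404080 + 1267780.5 + 866891.5 + 782905 + 559396.8 = 3881053.8.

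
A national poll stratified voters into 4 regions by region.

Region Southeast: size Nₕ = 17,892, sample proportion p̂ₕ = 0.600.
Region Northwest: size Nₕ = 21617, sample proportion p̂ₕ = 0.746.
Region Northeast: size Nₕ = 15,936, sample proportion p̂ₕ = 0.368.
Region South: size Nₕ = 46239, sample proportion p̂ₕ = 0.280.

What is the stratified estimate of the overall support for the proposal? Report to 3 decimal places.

0.449

Wₕ = Nₕ/N with N = 101684: 0.1760, 0.2126, 0.1567, 0.4547.
p̂_st = 0.1760·0.600 + 0.2126·0.746 + 0.1567·0.368 + 0.4547·0.280 ≈ 0.44916... → 0.449.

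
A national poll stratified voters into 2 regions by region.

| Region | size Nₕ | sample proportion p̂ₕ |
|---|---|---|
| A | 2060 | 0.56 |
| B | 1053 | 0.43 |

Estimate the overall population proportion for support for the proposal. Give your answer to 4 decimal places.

0.5160

N = 2060 + 1053 = 3113.
Overall proportion = Σ (Nₕ/N)·p̂ₕ.
Σ Nₕp̂ₕ = 1153.6 + 452.79 = 1606.39.
1606.39 / 3113 = 0.516026... → 0.5160.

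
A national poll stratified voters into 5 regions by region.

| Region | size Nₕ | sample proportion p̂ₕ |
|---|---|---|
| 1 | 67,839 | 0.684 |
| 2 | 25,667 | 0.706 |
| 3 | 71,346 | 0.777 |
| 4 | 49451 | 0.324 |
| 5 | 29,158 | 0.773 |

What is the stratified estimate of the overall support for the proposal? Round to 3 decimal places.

N = 67839 + 25667 + 71346 + 49451 + 29158 = 243461.
Overall proportion = Σ (Nₕ/N)·p̂ₕ.
Σ Nₕp̂ₕ = 46401.876 + 18120.902 + 55435.842 + 16022.124 + 22539.134 = 158519.878.
158519.878 / 243461 = 0.65111... → 0.651.

0.651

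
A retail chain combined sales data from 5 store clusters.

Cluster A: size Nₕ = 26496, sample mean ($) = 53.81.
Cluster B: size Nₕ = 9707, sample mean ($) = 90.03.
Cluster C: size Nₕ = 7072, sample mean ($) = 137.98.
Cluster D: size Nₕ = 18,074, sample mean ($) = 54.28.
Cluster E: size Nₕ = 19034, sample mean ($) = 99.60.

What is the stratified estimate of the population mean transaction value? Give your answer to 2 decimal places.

N = 80383; weights Wₕ = Nₕ/N = (0.3296, 0.1208, 0.0880, 0.2248, 0.2368).
x̄_st = Σ Wₕ·x̄ₕ = 0.3296·53.81 + 0.1208·90.03 + 0.0880·137.98 + 0.2248·54.28 + 0.2368·99.60 ≈ 76.5374...
→ 76.54.

76.54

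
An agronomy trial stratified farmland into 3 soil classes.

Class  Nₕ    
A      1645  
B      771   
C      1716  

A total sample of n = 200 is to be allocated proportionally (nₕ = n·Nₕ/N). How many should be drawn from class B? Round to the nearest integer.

Share of class B = 771/4132 = 0.18659.
Allocate 200 × 0.18659 = 37.318... → 37.

37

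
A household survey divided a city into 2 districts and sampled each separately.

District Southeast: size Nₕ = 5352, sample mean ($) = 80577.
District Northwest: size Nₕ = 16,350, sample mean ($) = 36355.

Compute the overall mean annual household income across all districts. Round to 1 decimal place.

47260.7

N = 5352 + 16350 = 21702.
The stratified mean weights each stratum mean by its population share Nₕ/N.
Σ Nₕx̄ₕ = 5352·80577 + 16350·36355 = 431248104 + 594404250 = 1025652354.
Divide by N: 1025652354 / 21702 = 47260.730... → 47260.7.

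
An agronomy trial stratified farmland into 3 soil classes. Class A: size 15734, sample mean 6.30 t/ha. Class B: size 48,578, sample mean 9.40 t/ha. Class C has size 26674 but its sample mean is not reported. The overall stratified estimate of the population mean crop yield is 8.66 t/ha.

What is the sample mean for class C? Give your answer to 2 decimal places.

8.70

N = 15734 + 48578 + 26674 = 90986.
Overall total = μ·N = 8.66·90986 = 787938.76.
Subtract the known strata: 15734·6.30 + 48578·9.40 = 555757.4.
Remaining total for class C: 787938.76 − 555757.4 = 232181.36.
Divide by its size: 232181.36 / 26674 = 8.7044... → 8.70.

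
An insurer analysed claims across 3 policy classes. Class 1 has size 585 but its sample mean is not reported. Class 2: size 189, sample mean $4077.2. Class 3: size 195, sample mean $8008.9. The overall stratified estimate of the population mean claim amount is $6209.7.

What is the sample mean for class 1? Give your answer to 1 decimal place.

6298.9

N = 585 + 189 + 195 = 969.
Overall total = μ·N = 6209.7·969 = 6017199.3.
Subtract the known strata: 189·4077.2 + 195·8008.9 = 2332326.3.
Remaining total for class 1: 6017199.3 − 2332326.3 = 3684873.
Divide by its size: 3684873 / 585 = 6298.928... → 6298.9.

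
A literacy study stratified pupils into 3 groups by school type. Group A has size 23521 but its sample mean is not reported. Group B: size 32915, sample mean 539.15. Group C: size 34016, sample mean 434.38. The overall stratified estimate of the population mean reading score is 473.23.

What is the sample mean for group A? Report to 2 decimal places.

Σ Nₕx̄ₕ = N·μ, so 23521·x̄_A = 90452·473.23 − (32915·539.15 + 34016·434.38).
= 42804599.96 − 32521992.33 = 10282607.63.
x̄_A = 10282607.63 / 23521 = 437.1671... → 437.17.

437.17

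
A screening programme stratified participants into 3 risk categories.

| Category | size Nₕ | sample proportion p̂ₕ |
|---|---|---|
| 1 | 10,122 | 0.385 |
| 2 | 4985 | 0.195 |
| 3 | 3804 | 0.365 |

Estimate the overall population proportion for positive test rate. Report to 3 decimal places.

N = 10122 + 4985 + 3804 = 18911.
Overall proportion = Σ (Nₕ/N)·p̂ₕ.
Σ Nₕp̂ₕ = 3896.97 + 972.075 + 1388.46 = 6257.505.
6257.505 / 18911 = 0.33089... → 0.331.

0.331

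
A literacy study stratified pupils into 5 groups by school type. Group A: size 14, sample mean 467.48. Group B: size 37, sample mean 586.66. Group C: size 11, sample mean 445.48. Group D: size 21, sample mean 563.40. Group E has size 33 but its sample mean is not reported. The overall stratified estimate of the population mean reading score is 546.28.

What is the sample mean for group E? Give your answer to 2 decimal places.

557.14

N = 14 + 37 + 11 + 21 + 33 = 116.
Overall total = μ·N = 546.28·116 = 63368.48.
Subtract the known strata: 14·467.48 + 37·586.66 + 11·445.48 + 21·563.40 = 44982.82.
Remaining total for group E: 63368.48 − 44982.82 = 18385.66.
Divide by its size: 18385.66 / 33 = 557.1412... → 557.14.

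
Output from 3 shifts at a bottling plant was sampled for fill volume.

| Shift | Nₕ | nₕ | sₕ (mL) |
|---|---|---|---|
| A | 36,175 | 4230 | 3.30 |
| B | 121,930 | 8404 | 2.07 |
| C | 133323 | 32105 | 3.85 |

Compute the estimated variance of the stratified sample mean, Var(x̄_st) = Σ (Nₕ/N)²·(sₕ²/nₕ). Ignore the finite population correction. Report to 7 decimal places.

N = 291428; Wₕ = Nₕ/N.
shift A: (36175/291428)²·3.30²/4230 = 0.0000396682
shift B: (121930/291428)²·2.07²/8404 = 0.0000892510
shift C: (133323/291428)²·3.85²/32105 = 0.0000966265
Sum = 0.0002255457 → 0.0002255.

0.0002255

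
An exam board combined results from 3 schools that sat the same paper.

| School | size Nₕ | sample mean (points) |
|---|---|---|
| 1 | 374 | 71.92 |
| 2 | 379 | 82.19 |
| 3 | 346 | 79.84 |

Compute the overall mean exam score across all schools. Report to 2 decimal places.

77.96

N = 1099; weights Wₕ = Nₕ/N = (0.3403, 0.3449, 0.3148).
x̄_st = Σ Wₕ·x̄ₕ = 0.3403·71.92 + 0.3449·82.19 + 0.3148·79.84 ≈ 77.9552...
→ 77.96.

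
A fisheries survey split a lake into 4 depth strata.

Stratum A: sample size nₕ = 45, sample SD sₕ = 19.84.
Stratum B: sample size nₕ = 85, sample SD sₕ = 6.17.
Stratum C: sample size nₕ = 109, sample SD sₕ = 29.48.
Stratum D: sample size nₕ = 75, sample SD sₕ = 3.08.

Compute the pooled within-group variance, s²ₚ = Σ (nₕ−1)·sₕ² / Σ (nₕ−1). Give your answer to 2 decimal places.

371.22

A: (45−1)·19.84² = 44·393.6256 = 17319.5264
B: (85−1)·6.17² = 84·38.0689 = 3197.7876
C: (109−1)·29.48² = 108·869.0704 = 93859.6032
D: (75−1)·3.08² = 74·9.4864 = 701.9936
Numerator = 115078.9108; denominator = Σ(nₕ−1) = 310.
s²ₚ = 115078.9108/310 = 371.2223... → 371.22.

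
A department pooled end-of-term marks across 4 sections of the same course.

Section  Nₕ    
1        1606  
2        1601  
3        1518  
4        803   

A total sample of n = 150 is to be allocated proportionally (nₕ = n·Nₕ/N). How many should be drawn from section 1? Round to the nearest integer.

44

Share of section 1 = 1606/5528 = 0.29052.
Allocate 150 × 0.29052 = 43.578... → 44.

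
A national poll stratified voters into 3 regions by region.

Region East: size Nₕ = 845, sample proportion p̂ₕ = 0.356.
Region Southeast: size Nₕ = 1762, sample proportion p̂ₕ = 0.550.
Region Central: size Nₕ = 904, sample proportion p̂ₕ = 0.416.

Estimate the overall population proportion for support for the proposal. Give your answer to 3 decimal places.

Wₕ = Nₕ/N with N = 3511: 0.2407, 0.5019, 0.2575.
p̂_st = 0.2407·0.356 + 0.5019·0.550 + 0.2575·0.416 ≈ 0.46881... → 0.469.

0.469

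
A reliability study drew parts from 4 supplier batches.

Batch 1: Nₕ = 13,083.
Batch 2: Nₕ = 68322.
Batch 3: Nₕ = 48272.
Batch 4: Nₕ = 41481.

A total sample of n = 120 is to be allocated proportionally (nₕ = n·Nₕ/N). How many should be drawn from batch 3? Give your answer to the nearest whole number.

Share of batch 3 = 48272/171158 = 0.28203.
Allocate 120 × 0.28203 = 33.844... → 34.

34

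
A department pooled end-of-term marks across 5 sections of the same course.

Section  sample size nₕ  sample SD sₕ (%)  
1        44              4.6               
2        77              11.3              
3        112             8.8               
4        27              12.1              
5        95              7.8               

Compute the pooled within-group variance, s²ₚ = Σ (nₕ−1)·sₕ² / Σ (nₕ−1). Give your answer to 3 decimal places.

82.102

1: (44−1)·4.6² = 43·21.16 = 909.88
2: (77−1)·11.3² = 76·127.69 = 9704.44
3: (112−1)·8.8² = 111·77.44 = 8595.84
4: (27−1)·12.1² = 26·146.41 = 3806.66
5: (95−1)·7.8² = 94·60.84 = 5718.96
Numerator = 28735.78; denominator = Σ(nₕ−1) = 350.
s²ₚ = 28735.78/350 = 82.10223... → 82.102.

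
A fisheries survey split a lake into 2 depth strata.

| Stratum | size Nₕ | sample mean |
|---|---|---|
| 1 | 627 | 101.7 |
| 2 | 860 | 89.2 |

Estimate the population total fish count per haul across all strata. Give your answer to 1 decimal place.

1: 627·101.7 = 63765.9
2: 860·89.2 = 76712
τ̂ = Σ Nₕx̄ₕ = 140477.9.

140477.9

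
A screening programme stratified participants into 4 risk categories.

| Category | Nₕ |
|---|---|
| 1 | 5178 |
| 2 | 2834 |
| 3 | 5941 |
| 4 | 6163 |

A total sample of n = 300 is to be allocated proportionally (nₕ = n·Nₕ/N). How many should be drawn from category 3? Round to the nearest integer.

89

Share of category 3 = 5941/20116 = 0.29534.
Allocate 300 × 0.29534 = 88.601... → 89.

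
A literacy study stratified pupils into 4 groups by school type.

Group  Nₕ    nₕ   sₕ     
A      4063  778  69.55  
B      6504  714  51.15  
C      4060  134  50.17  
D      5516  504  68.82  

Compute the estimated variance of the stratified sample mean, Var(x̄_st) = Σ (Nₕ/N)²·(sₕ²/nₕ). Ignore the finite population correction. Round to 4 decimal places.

2.1028

N = 20143; Wₕ = Nₕ/N.
group A: (4063/20143)²·69.55²/778 = 0.2529648
group B: (6504/20143)²·51.15²/714 = 0.3820374
group C: (4060/20143)²·50.17²/134 = 0.7631100
group D: (5516/20143)²·68.82²/504 = 0.7046915
Sum = 2.1028036 → 2.1028.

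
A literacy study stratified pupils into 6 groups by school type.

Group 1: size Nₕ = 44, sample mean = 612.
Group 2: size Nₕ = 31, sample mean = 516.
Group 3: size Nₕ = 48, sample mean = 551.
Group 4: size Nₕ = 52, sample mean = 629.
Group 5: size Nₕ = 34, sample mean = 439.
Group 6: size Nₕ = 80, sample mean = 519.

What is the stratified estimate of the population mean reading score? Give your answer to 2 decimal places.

548.53

N = 289; weights Wₕ = Nₕ/N = (0.1522, 0.1073, 0.1661, 0.1799, 0.1176, 0.2768).
x̄_st = Σ Wₕ·x̄ₕ = 0.1522·612 + 0.1073·516 + 0.1661·551 + 0.1799·629 + 0.1176·439 + 0.2768·519 ≈ 548.5329...
→ 548.53.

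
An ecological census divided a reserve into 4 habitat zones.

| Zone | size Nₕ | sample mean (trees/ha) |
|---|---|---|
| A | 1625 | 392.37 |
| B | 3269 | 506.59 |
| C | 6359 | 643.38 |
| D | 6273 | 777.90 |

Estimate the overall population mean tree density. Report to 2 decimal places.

642.74

N = 17526; weights Wₕ = Nₕ/N = (0.0927, 0.1865, 0.3628, 0.3579).
x̄_st = Σ Wₕ·x̄ₕ = 0.0927·392.37 + 0.1865·506.59 + 0.3628·643.38 + 0.3579·777.90 ≈ 642.7402...
→ 642.74.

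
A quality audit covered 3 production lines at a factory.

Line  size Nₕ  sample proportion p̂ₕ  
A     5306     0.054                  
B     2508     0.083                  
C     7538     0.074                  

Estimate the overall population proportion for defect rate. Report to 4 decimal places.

0.0686

Wₕ = Nₕ/N with N = 15352: 0.3456, 0.1634, 0.4910.
p̂_st = 0.3456·0.054 + 0.1634·0.083 + 0.4910·0.074 ≈ 0.068558... → 0.0686.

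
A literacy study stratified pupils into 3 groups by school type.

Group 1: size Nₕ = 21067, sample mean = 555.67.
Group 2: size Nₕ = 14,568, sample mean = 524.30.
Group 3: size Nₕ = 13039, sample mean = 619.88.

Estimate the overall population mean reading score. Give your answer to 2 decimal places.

563.48

N = 48674; weights Wₕ = Nₕ/N = (0.4328, 0.2993, 0.2679).
x̄_st = Σ Wₕ·x̄ₕ = 0.4328·555.67 + 0.2993·524.30 + 0.2679·619.88 ≈ 563.4819...
→ 563.48.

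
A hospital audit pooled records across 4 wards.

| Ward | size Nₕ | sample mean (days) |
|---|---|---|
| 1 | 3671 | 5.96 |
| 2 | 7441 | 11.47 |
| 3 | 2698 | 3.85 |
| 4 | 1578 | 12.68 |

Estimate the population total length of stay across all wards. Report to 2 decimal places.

1: 3671·5.96 = 21879.16
2: 7441·11.47 = 85348.27
3: 2698·3.85 = 10387.3
4: 1578·12.68 = 20009.04
τ̂ = Σ Nₕx̄ₕ = 137623.77.

137623.77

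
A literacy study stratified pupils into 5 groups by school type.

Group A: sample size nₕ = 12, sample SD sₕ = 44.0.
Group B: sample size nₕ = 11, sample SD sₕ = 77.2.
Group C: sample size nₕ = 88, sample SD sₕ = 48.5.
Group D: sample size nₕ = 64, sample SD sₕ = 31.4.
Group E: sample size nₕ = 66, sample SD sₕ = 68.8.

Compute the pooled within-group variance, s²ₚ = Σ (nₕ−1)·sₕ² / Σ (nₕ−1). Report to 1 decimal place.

2776.8

Degrees of freedom: 11 + 10 + 87 + 63 + 65 = 236.
Σ(nₕ−1)sₕ² = 11·1936 + 10·5959.84 + 87·2352.25 + 63·985.96 + 65·4733.44 = 655329.23.
s²ₚ = 655329.23 / 236 = 2776.819... → 2776.8.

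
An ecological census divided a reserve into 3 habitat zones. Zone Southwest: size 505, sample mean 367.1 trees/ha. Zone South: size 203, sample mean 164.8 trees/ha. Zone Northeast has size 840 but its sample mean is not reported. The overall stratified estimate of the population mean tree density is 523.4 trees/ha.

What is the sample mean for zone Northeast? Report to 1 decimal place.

N = 505 + 203 + 840 = 1548.
Overall total = μ·N = 523.4·1548 = 810223.2.
Subtract the known strata: 505·367.1 + 203·164.8 = 218839.9.
Remaining total for zone Northeast: 810223.2 − 218839.9 = 591383.3.
Divide by its size: 591383.3 / 840 = 704.028... → 704.0.

704.0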